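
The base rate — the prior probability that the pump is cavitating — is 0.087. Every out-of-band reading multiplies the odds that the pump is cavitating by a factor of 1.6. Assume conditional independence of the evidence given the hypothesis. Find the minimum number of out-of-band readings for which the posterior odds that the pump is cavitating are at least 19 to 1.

12

Prior odds = 0.087/0.913 = 87/913.
Likelihood ratio per out-of-band reading = 1.6.
Target odds = 19.
Require 1.6ⁿ ≥ 19 ÷ (87/913) = 17347/87.
1.6¹¹ ≈175.922 falls short of 17347/87 but 1.6¹² ≈281.475 reaches it, so n = 12.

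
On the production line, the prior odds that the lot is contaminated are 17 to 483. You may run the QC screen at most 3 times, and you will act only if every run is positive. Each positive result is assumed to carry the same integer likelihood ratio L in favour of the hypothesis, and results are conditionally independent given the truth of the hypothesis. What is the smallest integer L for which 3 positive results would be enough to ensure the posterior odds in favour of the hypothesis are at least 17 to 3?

Prior odds = 17/483.
Target odds = 17/3.
Need L³ ≥ 17/3 ÷ (17/483) = 161.
5³ = 125 < 161 ≤ 216 = 6³, so L = 6.

6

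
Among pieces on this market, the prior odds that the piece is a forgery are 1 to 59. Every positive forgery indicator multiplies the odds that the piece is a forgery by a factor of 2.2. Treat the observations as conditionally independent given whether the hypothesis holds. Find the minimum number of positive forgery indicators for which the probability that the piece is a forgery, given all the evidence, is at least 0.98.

11

Prior odds = 1/59.
Likelihood ratio per positive forgery indicator = 2.2.
Target posterior odds = 0.98/0.02 = 49.
Need (1/59) × 2.2ⁿ ≥ 49, i.e. 2.2ⁿ ≥ 2891.
2.2¹⁰ ≈2655.99 falls short of 2891 but 2.2¹¹ ≈5843.18 reaches it, so n = 11.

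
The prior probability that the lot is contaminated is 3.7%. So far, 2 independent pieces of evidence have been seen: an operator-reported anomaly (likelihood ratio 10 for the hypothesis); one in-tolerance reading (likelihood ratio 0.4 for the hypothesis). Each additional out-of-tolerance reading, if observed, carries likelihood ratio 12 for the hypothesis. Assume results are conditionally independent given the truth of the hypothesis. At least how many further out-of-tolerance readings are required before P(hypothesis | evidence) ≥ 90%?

Prior odds = 0.037/0.963 = 37/963.
Combined Bayes factor of the evidence already in hand = 10 × 0.4 = 4.
Odds after that evidence = (37/963) × 4 = 148/963.
Target odds = 0.9/0.1 = 9.
Need 12ⁿ ≥ 9 ÷ (148/963) = 8667/148.
12¹ = 12 falls short of 8667/148 but 12² = 144 reaches it, so n = 2.

2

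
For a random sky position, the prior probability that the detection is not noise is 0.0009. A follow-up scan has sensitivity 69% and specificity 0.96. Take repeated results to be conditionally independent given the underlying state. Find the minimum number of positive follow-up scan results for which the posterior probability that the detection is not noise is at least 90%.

Prior odds = 0.0009/0.9991 = 9/9991.
False-positive rate = 1 − 0.96 = 0.04; likelihood ratio of a positive = 0.69/0.04 = 17.25.
Target odds: 0.9 ÷ 0.1 = 9.
Require 17.25ⁿ ≥ 9 ÷ (9/9991) = 9991.
17.25³ = 5132.953125 falls short of 9991 but 17.25⁴ = 22667121/256 reaches it, so n = 4.

4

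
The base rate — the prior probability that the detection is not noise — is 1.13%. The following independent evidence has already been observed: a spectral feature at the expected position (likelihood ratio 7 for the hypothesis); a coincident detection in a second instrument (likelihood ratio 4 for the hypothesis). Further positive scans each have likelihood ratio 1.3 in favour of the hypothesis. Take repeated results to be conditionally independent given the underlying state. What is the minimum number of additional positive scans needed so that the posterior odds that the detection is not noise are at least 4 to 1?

10

Prior odds = 0.0113/0.9887 = 113/9887.
Combined Bayes factor of the evidence already in hand = 7 × 4 = 28.
Odds after that evidence = (113/9887) × 28 = 3164/9887.
Target odds = 4.
Need 1.3ⁿ ≥ 4 ÷ (3164/9887) = 9887/791.
1.3⁹ ≈10.6045 falls short of 9887/791 but 1.3¹⁰ ≈13.7858 reaches it, so n = 10.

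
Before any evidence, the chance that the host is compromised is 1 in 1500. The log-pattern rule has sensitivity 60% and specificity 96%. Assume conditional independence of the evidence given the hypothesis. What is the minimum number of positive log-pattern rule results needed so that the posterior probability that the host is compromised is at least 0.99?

Prior odds: (1/1500) ÷ (1499/1500) = 1/1499.
False-positive rate = 1 − 0.96 = 0.04; likelihood ratio of a positive = 0.6/0.04 = 15.
Target posterior odds = 0.99/0.01 = 99.
Need (1/1499) × 15ⁿ ≥ 99, i.e. 15ⁿ ≥ 148401.
15⁴ = 50625 falls short of 148401 but 15⁵ = 759375 reaches it, so n = 5.

5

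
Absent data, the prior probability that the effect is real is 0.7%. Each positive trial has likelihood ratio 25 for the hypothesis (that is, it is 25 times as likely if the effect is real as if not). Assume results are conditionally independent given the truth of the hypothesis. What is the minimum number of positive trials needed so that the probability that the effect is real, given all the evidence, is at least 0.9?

Prior odds: 0.007 ÷ 0.993 = 7/993.
Likelihood ratio per positive trial = 25.
Target odds: 0.9 ÷ 0.1 = 9.
Need (7/993) × 25ⁿ ≥ 9, i.e. 25ⁿ ≥ 8937/7.
25² = 625 falls short of 8937/7 but 25³ = 15625 reaches it, so n = 3.

3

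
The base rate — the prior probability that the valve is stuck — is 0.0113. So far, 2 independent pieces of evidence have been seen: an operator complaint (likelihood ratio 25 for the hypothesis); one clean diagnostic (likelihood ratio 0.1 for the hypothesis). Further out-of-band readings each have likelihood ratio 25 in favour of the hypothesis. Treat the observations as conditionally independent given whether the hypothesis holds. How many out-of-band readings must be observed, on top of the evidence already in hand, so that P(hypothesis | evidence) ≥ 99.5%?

3

Prior odds = 0.0113/0.9887 = 113/9887.
Combined Bayes factor of the evidence already in hand = 25 × 0.1 = 2.5.
Odds after that evidence = (113/9887) × 2.5 = 565/19774.
Target odds = 0.995/0.005 = 199.
Need 25ⁿ ≥ 199 ÷ (565/19774) = 3935026/565.
25² = 625 falls short of 3935026/565 but 25³ = 15625 reaches it, so n = 3.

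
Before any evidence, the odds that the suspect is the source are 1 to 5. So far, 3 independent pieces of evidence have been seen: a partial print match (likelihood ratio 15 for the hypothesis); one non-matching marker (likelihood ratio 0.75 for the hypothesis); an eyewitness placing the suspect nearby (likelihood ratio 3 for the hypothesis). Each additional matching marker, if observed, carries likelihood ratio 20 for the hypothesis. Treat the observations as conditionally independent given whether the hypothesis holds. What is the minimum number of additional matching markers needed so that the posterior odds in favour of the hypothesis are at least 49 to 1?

1

Prior odds = 0.2.
Combined Bayes factor of the evidence already in hand = 15 × 0.75 × 3 = 33.75.
Odds after that evidence = 0.2 × 33.75 = 6.75.
Target odds = 49.
Need 20ⁿ ≥ 49 ÷ 6.75 = 196/27.
20¹ = 20, which meets the required 196/27; so n = 1.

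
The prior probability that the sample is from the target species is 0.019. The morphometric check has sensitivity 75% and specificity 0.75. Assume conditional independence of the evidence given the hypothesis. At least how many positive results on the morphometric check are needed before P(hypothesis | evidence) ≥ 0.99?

8

Prior odds = 0.019/0.981 = 19/981.
False-positive rate = 1 − 0.75 = 0.25; likelihood ratio of a positive = 0.75/0.25 = 3.
Target posterior odds = 0.99/0.01 = 99.
Require 3ⁿ ≥ 99 ÷ (19/981) = 97119/19.
3⁷ = 2187 falls short of 97119/19 but 3⁸ = 6561 reaches it, so n = 8.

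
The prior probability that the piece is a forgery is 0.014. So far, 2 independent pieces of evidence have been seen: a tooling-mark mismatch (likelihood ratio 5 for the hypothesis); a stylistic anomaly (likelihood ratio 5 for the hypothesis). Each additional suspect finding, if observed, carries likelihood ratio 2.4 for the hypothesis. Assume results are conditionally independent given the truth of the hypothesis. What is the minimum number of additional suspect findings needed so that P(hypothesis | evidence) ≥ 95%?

Prior odds = 0.014/0.986 = 7/493.
Combined Bayes factor of the evidence already in hand = 5 × 5 = 25.
Odds after that evidence = (7/493) × 25 = 175/493.
Target odds = 0.95/0.05 = 19.
Need 2.4ⁿ ≥ 19 ÷ (175/493) = 9367/175.
2.4⁴ = 33.1776 falls short of 9367/175 but 2.4⁵ = 79.62624 reaches it, so n = 5.

5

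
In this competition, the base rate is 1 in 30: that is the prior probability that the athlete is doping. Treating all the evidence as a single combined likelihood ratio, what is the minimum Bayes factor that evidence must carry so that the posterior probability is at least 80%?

116

Prior odds = (1/30)/(29/30) = 1/29.
Target odds = 0.8/0.2 = 4.
Required Bayes factor = 4 ÷ (1/29) = 116.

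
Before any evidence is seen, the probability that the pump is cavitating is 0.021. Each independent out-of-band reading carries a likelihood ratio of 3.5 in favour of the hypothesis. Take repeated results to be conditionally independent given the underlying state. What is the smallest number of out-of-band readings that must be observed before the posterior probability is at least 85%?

Prior odds: 0.021 ÷ 0.979 = 21/979.
Likelihood ratio per out-of-band reading = 3.5.
Target odds: 0.85 ÷ 0.15 = 17/3.
Need (21/979) × 3.5ⁿ ≥ 17/3, i.e. 3.5ⁿ ≥ 16643/63.
3.5⁴ = 150.0625 falls short of 16643/63 but 3.5⁵ = 525.21875 reaches it, so n = 5.

5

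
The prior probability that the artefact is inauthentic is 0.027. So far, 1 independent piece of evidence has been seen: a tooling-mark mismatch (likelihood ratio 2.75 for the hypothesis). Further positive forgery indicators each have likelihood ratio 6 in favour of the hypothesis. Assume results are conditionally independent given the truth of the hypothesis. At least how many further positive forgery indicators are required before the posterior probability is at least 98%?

Prior odds = 0.027/0.973 = 27/973.
Bayes factor of the evidence already in hand = 2.75.
Odds after that evidence = (27/973) × 2.75 = 297/3892.
Target odds = 0.98/0.02 = 49.
Need 6ⁿ ≥ 49 ÷ (297/3892) = 190708/297.
6³ = 216 falls short of 190708/297 but 6⁴ = 1296 reaches it, so n = 4.

4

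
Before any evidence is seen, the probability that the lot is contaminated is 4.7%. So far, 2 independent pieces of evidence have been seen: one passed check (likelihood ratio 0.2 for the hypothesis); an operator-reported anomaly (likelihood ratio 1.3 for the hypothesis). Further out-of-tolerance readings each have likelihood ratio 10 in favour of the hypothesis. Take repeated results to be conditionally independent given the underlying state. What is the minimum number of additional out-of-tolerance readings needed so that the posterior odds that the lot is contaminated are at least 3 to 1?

3

Prior odds = 0.047/0.953 = 47/953.
Combined Bayes factor of the evidence already in hand = 0.2 × 1.3 = 0.26.
Odds after that evidence = (47/953) × 0.26 = 611/47650.
Target odds = 3.
Need 10ⁿ ≥ 3 ÷ (611/47650) = 142950/611.
10² = 100 falls short of 142950/611 but 10³ = 1000 reaches it, so n = 3.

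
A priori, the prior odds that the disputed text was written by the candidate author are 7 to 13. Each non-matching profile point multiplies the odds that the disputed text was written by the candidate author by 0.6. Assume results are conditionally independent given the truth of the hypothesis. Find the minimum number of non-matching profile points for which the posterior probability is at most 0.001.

Prior odds = 7/13.
Likelihood ratio per non-matching profile point = 0.6.
Target posterior odds = 0.001/0.999 = 1/999.
Require 0.6ⁿ ≤ 1/999 ÷ (7/13) = 13/6993.
0.6¹² = 531441/244140625 is still above 13/6993 but 0.6¹³ ≈0.00130607 is at or below it, so n = 13.

13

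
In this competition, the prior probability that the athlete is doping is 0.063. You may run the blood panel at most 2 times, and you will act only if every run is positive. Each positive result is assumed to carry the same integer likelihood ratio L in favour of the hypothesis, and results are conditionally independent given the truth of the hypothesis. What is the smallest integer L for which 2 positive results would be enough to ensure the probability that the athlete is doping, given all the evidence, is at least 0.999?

122

Prior odds = 0.063/0.937 = 63/937.
Target odds = 0.999/0.001 = 999.
Need L² ≥ 999 ÷ (63/937) = 104007/7.
121² = 14641 < 104007/7 ≤ 14884 = 122², so L = 122.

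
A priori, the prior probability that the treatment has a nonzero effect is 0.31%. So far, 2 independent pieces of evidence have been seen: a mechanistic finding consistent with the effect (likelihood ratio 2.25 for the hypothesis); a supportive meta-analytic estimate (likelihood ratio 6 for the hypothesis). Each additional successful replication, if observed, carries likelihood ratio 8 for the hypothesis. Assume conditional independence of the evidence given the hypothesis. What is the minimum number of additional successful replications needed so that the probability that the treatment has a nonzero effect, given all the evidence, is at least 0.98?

Prior odds = 0.0031/0.9969 = 31/9969.
Combined Bayes factor of the evidence already in hand = 2.25 × 6 = 13.5.
Odds after that evidence = (31/9969) × 13.5 = 279/6646.
Target odds = 0.98/0.02 = 49.
Need 8ⁿ ≥ 49 ÷ (279/6646) = 325654/279.
8³ = 512 falls short of 325654/279 but 8⁴ = 4096 reaches it, so n = 4.

4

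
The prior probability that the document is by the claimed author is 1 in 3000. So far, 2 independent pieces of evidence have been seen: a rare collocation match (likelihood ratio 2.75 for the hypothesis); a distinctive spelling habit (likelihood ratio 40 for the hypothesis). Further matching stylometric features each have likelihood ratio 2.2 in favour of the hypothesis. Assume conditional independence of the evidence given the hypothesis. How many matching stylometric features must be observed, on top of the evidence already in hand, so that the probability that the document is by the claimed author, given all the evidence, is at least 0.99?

Prior odds = (1/3000)/(2999/3000) = 1/2999.
Combined Bayes factor of the evidence already in hand = 2.75 × 40 = 110.
Odds after that evidence = (1/2999) × 110 = 110/2999.
Target odds = 0.99/0.01 = 99.
Need 2.2ⁿ ≥ 99 ÷ (110/2999) = 2699.1.
2.2¹⁰ ≈2655.99 falls short of 2699.1 but 2.2¹¹ ≈5843.18 reaches it, so n = 11.

11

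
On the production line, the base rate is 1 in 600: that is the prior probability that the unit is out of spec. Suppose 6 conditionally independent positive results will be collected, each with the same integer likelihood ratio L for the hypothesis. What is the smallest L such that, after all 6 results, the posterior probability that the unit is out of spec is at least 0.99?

Prior odds = (1/600)/(599/600) = 1/599.
Target odds = 0.99/0.01 = 99.
Need L⁶ ≥ 99 ÷ (1/599) = 59301.
6⁶ = 46656 < 59301 ≤ 117649 = 7⁶, so L = 7.

7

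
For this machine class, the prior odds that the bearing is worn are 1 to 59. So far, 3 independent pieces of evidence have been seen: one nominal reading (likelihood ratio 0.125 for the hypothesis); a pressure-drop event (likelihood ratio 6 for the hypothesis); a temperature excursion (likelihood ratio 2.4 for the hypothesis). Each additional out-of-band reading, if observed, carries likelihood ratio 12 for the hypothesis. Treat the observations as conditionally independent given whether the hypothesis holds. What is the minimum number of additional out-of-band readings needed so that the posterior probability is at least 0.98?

3

Prior odds = 1/59.
Combined Bayes factor of the evidence already in hand = 0.125 × 6 × 2.4 = 1.8.
Odds after that evidence = (1/59) × 1.8 = 9/295.
Target odds = 0.98/0.02 = 49.
Need 12ⁿ ≥ 49 ÷ (9/295) = 14455/9.
12² = 144 falls short of 14455/9 but 12³ = 1728 reaches it, so n = 3.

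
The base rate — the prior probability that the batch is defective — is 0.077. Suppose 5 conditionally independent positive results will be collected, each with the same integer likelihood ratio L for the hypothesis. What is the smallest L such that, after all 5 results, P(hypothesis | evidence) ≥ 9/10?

3

Prior odds = 0.077/0.923 = 77/923.
Target odds = 0.9/0.1 = 9.
Need L⁵ ≥ 9 ÷ (77/923) = 8307/77.
2⁵ = 32 < 8307/77 ≤ 243 = 3⁵, so L = 3.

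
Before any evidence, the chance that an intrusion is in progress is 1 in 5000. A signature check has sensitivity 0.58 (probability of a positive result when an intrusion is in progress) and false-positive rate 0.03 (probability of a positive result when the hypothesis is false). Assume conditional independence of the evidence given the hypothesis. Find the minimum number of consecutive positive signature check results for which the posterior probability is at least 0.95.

4

Prior odds: 0.0002 ÷ 0.9998 = 1/4999.
Likelihood ratio of a positive result = 0.58/0.03 = 58/3.
Target odds: 0.95 ÷ 0.05 = 19.
Need (1/4999) × (58/3)ⁿ ≥ 19, i.e. (58/3)ⁿ ≥ 94981.
(58/3)³ = 195112/27 falls short of 94981 but (58/3)⁴ = 11316496/81 reaches it, so n = 4.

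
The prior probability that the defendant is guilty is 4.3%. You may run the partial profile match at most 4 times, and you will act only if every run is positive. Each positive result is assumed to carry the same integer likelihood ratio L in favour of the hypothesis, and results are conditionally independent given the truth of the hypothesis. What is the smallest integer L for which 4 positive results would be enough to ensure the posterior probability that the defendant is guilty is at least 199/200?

9

Prior odds = 0.043/0.957 = 43/957.
Target odds = 0.995/0.005 = 199.
Need L⁴ ≥ 199 ÷ (43/957) = 190443/43.
8⁴ = 4096 < 190443/43 ≤ 6561 = 9⁴, so L = 9.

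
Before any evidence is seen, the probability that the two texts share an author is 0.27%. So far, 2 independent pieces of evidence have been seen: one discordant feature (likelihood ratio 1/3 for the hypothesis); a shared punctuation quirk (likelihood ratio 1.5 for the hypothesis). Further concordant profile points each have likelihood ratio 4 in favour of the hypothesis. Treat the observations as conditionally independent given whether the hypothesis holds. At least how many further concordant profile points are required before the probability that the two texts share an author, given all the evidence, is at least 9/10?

7

Prior odds = 0.0027/0.9973 = 27/9973.
Combined Bayes factor of the evidence already in hand = (1/3) × 1.5 = 0.5.
Odds after that evidence = (27/9973) × 0.5 = 27/19946.
Target odds = 0.9/0.1 = 9.
Need 4ⁿ ≥ 9 ÷ (27/19946) = 19946/3.
4⁶ = 4096 falls short of 19946/3 but 4⁷ = 16384 reaches it, so n = 7.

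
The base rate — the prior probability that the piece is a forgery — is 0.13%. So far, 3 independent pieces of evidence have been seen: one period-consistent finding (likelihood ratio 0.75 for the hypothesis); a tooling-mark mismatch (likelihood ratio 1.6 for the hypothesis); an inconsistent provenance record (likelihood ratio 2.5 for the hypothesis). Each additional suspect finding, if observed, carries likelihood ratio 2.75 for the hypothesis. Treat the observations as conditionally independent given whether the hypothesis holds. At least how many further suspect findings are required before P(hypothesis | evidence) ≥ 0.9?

8

Prior odds = 0.0013/0.9987 = 13/9987.
Combined Bayes factor of the evidence already in hand = 0.75 × 1.6 × 2.5 = 3.
Odds after that evidence = (13/9987) × 3 = 13/3329.
Target odds = 0.9/0.1 = 9.
Need 2.75ⁿ ≥ 9 ÷ (13/3329) = 29961/13.
2.75⁷ = 19487171/16384 falls short of 29961/13 but 2.75⁸ = 214358881/65536 reaches it, so n = 8.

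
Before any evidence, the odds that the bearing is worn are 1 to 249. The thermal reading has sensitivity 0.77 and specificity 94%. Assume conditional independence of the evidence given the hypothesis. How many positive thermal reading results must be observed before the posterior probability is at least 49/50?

Prior odds = 1/249.
False-positive rate = 1 − 0.94 = 0.06; likelihood ratio of a positive = 0.77/0.06 = 77/6.
Target odds: 0.98 ÷ 0.02 = 49.
Require (77/6)ⁿ ≥ 49 ÷ (1/249) = 12201.
(77/6)³ = 456533/216 falls short of 12201 but (77/6)⁴ = 35153041/1296 reaches it, so n = 4.

4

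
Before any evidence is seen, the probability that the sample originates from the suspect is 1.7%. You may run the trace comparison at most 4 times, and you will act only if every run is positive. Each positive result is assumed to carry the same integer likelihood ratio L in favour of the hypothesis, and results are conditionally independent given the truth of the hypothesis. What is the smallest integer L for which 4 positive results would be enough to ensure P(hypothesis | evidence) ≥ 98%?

8

Prior odds = 0.017/0.983 = 17/983.
Target odds = 0.98/0.02 = 49.
Need L⁴ ≥ 49 ÷ (17/983) = 48167/17.
7⁴ = 2401 < 48167/17 ≤ 4096 = 8⁴, so L = 8.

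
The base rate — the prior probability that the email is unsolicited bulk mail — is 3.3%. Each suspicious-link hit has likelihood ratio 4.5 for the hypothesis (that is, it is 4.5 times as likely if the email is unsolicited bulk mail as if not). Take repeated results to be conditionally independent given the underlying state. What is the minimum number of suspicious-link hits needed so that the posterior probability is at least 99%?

Prior odds: 0.033 ÷ 0.967 = 33/967.
Likelihood ratio per suspicious-link hit = 4.5.
Target posterior odds = 0.99/0.01 = 99.
Require 4.5ⁿ ≥ 99 ÷ (33/967) = 2901.
4.5⁵ = 1845.28125 falls short of 2901 but 4.5⁶ = 8303.765625 reaches it, so n = 6.

6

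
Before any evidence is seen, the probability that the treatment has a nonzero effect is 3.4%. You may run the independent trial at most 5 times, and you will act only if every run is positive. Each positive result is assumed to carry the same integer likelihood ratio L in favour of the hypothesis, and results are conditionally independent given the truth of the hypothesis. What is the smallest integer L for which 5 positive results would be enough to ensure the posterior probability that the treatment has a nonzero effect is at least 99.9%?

8

Prior odds = 0.034/0.966 = 17/483.
Target odds = 0.999/0.001 = 999.
Need L⁵ ≥ 999 ÷ (17/483) = 482517/17.
7⁵ = 16807 < 482517/17 ≤ 32768 = 8⁵, so L = 8.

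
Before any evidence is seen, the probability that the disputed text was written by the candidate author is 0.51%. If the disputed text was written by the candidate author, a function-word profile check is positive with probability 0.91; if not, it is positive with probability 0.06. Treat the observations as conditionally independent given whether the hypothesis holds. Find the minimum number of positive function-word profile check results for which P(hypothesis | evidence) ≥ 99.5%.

Prior odds: 0.0051 ÷ 0.9949 = 51/9949.
Likelihood ratio of a positive = 0.91/0.06 = 91/6.
Target odds: 0.995 ÷ 0.005 = 199.
Require (91/6)ⁿ ≥ 199 ÷ (51/9949) = 1979851/51.
(91/6)³ = 753571/216 falls short of 1979851/51 but (91/6)⁴ = 68574961/1296 reaches it, so n = 4.

4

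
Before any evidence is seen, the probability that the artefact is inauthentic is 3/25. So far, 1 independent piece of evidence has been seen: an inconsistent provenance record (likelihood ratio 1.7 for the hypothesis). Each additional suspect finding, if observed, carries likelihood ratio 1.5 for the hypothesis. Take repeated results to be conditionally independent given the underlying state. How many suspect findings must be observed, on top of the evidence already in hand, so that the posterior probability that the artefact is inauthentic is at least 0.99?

Prior odds = 0.12/0.88 = 3/22.
Bayes factor of the evidence already in hand = 1.7.
Odds after that evidence = (3/22) × 1.7 = 51/220.
Target odds = 0.99/0.01 = 99.
Need 1.5ⁿ ≥ 99 ÷ (51/220) = 7260/17.
1.5¹⁴ = 4782969/16384 falls short of 7260/17 but 1.5¹⁵ = 14348907/32768 reaches it, so n = 15.

15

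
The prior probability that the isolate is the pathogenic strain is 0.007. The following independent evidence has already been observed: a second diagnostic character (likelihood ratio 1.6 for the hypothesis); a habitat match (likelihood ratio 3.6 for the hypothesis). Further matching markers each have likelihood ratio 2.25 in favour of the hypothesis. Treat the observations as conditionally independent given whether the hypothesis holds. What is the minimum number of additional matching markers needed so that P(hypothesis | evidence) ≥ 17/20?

7

Prior odds = 0.007/0.993 = 7/993.
Combined Bayes factor of the evidence already in hand = 1.6 × 3.6 = 5.76.
Odds after that evidence = (7/993) × 5.76 = 336/8275.
Target odds = 0.85/0.15 = 17/3.
Need 2.25ⁿ ≥ 17/3 ÷ (336/8275) = 140675/1008.
2.25⁶ = 531441/4096 falls short of 140675/1008 but 2.25⁷ = 4782969/16384 reaches it, so n = 7.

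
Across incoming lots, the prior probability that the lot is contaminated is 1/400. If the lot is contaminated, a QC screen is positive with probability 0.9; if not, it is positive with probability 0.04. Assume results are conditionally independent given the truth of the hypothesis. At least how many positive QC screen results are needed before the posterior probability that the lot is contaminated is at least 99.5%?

Prior odds: 0.0025 ÷ 0.9975 = 1/399.
Likelihood ratio of a positive = 0.9/0.04 = 22.5.
Target odds: 0.995 ÷ 0.005 = 199.
Require 22.5ⁿ ≥ 199 ÷ (1/399) = 79401.
22.5³ = 11390.625 falls short of 79401 but 22.5⁴ = 256289.0625 reaches it, so n = 4.

4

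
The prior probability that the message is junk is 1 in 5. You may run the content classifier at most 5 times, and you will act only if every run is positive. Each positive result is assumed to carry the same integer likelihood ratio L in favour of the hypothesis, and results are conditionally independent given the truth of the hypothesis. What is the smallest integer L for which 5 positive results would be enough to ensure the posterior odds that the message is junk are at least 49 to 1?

Prior odds = 0.2/0.8 = 0.25.
Target odds = 49.
Need L⁵ ≥ 49 ÷ 0.25 = 196.
2⁵ = 32 < 196 ≤ 243 = 3⁵, so L = 3.

3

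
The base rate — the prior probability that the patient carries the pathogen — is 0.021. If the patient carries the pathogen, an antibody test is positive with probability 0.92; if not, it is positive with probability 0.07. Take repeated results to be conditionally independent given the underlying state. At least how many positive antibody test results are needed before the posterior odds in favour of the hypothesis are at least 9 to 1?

3

Prior odds: 0.021 ÷ 0.979 = 21/979.
Likelihood ratio of a positive = 0.92/0.07 = 92/7.
Target odds = 9.
Need (21/979) × (92/7)ⁿ ≥ 9, i.e. (92/7)ⁿ ≥ 2937/7.
(92/7)² = 8464/49 falls short of 2937/7 but (92/7)³ = 778688/343 reaches it, so n = 3.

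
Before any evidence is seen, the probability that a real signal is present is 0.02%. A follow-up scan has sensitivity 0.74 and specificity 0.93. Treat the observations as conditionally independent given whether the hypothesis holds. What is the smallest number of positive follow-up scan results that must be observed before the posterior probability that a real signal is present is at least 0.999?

Prior odds: 0.0002 ÷ 0.9998 = 1/4999.
False-positive rate = 1 − 0.93 = 0.07; likelihood ratio of a positive = 0.74/0.07 = 74/7.
Target odds: 0.999 ÷ 0.001 = 999.
Need (1/4999) × (74/7)ⁿ ≥ 999, i.e. (74/7)ⁿ ≥ 4994001.
(74/7)⁶ ≈1.39573e+06 falls short of 4994001 but (74/7)⁷ ≈1.47549e+07 reaches it, so n = 7.

7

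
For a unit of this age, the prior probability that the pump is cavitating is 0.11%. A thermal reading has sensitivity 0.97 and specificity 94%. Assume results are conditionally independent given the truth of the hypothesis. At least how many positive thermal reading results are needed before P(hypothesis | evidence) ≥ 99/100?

Prior odds = 0.0011/0.9989 = 11/9989.
False-positive rate = 1 − 0.94 = 0.06; likelihood ratio of a positive = 0.97/0.06 = 97/6.
Target odds: 0.99 ÷ 0.01 = 99.
Require (97/6)ⁿ ≥ 99 ÷ (11/9989) = 89901.
(97/6)⁴ = 88529281/1296 falls short of 89901 but (97/6)⁵ ≈1.10434e+06 reaches it, so n = 5.

5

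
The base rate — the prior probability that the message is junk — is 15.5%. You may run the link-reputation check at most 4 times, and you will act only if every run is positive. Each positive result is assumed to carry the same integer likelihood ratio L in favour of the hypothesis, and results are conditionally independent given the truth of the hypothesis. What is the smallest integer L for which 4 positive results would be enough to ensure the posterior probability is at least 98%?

Prior odds = 0.155/0.845 = 31/169.
Target odds = 0.98/0.02 = 49.
Need L⁴ ≥ 49 ÷ (31/169) = 8281/31.
4⁴ = 256 < 8281/31 ≤ 625 = 5⁴, so L = 5.

5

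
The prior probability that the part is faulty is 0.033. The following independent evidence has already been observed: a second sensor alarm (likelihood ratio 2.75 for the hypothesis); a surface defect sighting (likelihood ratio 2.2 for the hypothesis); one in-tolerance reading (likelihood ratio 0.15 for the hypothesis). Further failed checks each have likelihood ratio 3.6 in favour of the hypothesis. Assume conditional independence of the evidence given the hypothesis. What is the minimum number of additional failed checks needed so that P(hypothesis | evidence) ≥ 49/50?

6

Prior odds = 0.033/0.967 = 33/967.
Combined Bayes factor of the evidence already in hand = 2.75 × 2.2 × 0.15 = 0.9075.
Odds after that evidence = (33/967) × 0.9075 = 11979/386800.
Target odds = 0.98/0.02 = 49.
Need 3.6ⁿ ≥ 49 ÷ (11979/386800) = 18953200/11979.
3.6⁵ = 604.66176 falls short of 18953200/11979 but 3.6⁶ = 34012224/15625 reaches it, so n = 6.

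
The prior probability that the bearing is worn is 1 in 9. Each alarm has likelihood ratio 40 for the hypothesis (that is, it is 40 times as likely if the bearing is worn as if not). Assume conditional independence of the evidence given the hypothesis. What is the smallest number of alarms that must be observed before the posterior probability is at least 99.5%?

2

Prior odds: (1/9) ÷ (8/9) = 0.125.
Likelihood ratio per alarm = 40.
Target posterior odds = 0.995/0.005 = 199.
Need 0.125 × 40ⁿ ≥ 199, i.e. 40ⁿ ≥ 1592.
40¹ = 40 falls short of 1592 but 40² = 1600 reaches it, so n = 2.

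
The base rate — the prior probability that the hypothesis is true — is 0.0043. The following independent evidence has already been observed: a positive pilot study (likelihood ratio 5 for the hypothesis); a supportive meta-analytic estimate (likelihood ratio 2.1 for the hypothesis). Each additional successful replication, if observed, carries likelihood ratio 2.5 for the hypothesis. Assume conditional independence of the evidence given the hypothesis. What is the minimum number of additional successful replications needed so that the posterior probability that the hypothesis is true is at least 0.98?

8

Prior odds = 0.0043/0.9957 = 43/9957.
Combined Bayes factor of the evidence already in hand = 5 × 2.1 = 10.5.
Odds after that evidence = (43/9957) × 10.5 = 301/6638.
Target odds = 0.98/0.02 = 49.
Need 2.5ⁿ ≥ 49 ÷ (301/6638) = 46466/43.
2.5⁷ = 610.3515625 falls short of 46466/43 but 2.5⁸ = 390625/256 reaches it, so n = 8.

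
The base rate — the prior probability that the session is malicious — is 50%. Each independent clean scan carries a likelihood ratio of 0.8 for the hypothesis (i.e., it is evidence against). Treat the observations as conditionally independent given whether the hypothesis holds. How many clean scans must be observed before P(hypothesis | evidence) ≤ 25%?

5

Prior odds: 0.5 ÷ 0.5 = 1.
Likelihood ratio per clean scan = 0.8.
Target odds: 0.25 ÷ 0.75 = 1/3.
Require 0.8ⁿ ≤ 1/3 ÷ 1 = 1/3.
0.8⁴ = 0.4096 is still above 1/3 but 0.8⁵ = 0.32768 is at or below it, so n = 5.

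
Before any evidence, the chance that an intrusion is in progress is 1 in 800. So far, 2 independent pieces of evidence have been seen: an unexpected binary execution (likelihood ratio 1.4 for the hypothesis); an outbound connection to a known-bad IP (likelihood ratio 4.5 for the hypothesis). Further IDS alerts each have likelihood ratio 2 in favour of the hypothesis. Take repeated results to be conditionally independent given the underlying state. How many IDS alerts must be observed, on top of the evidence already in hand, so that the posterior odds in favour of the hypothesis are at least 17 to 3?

Prior odds = 0.00125/0.99875 = 1/799.
Combined Bayes factor of the evidence already in hand = 1.4 × 4.5 = 6.3.
Odds after that evidence = (1/799) × 6.3 = 63/7990.
Target odds = 17/3.
Need 2ⁿ ≥ 17/3 ÷ (63/7990) = 135830/189.
2⁹ = 512 falls short of 135830/189 but 2¹⁰ = 1024 reaches it, so n = 10.

10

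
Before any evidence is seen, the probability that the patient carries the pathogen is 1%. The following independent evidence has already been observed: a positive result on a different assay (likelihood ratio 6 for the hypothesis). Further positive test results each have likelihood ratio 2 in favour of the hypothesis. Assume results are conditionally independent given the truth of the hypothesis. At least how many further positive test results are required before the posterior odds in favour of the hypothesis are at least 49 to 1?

10

Prior odds = 0.01/0.99 = 1/99.
Bayes factor of the evidence already in hand = 6.
Odds after that evidence = (1/99) × 6 = 2/33.
Target odds = 49.
Need 2ⁿ ≥ 49 ÷ (2/33) = 808.5.
2⁹ = 512 falls short of 808.5 but 2¹⁰ = 1024 reaches it, so n = 10.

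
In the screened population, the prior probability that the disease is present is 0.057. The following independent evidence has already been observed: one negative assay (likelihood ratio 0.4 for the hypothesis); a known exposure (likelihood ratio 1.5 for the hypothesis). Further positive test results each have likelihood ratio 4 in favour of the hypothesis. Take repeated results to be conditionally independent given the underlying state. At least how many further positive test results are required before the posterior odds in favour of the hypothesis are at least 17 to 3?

Prior odds = 0.057/0.943 = 57/943.
Combined Bayes factor of the evidence already in hand = 0.4 × 1.5 = 0.6.
Odds after that evidence = (57/943) × 0.6 = 171/4715.
Target odds = 17/3.
Need 4ⁿ ≥ 17/3 ÷ (171/4715) = 80155/513.
4³ = 64 falls short of 80155/513 but 4⁴ = 256 reaches it, so n = 4.

4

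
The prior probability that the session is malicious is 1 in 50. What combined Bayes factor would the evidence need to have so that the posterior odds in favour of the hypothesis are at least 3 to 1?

Prior odds = 0.02/0.98 = 1/49.
Target odds = 3.
Required Bayes factor = 3 ÷ (1/49) = 147.

147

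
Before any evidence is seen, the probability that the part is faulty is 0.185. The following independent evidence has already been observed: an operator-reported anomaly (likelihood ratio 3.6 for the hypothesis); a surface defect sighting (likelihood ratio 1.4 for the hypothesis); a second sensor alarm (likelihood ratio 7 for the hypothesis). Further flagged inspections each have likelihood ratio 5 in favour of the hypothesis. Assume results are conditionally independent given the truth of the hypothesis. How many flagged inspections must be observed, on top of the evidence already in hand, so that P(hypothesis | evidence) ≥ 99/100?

Prior odds = 0.185/0.815 = 37/163.
Combined Bayes factor of the evidence already in hand = 3.6 × 1.4 × 7 = 35.28.
Odds after that evidence = (37/163) × 35.28 = 32634/4075.
Target odds = 0.99/0.01 = 99.
Need 5ⁿ ≥ 99 ÷ (32634/4075) = 44825/3626.
5¹ = 5 falls short of 44825/3626 but 5² = 25 reaches it, so n = 2.

2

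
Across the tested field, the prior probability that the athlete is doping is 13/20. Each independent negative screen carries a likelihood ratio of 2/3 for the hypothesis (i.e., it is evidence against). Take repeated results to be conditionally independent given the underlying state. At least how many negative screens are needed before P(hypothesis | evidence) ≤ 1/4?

5

Prior odds: 0.65 ÷ 0.35 = 13/7.
Likelihood ratio per negative screen = 2/3.
Target posterior odds = 0.25/0.75 = 1/3.
Require (2/3)ⁿ ≤ 1/3 ÷ (13/7) = 7/39.
(2/3)⁴ = 16/81 is still above 7/39 but (2/3)⁵ = 32/243 is at or below it, so n = 5.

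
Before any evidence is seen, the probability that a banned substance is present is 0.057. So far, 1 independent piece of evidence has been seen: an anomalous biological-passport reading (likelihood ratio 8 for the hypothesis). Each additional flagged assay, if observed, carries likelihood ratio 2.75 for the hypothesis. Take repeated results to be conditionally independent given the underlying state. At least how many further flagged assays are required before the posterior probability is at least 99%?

Prior odds = 0.057/0.943 = 57/943.
Bayes factor of the evidence already in hand = 8.
Odds after that evidence = (57/943) × 8 = 456/943.
Target odds = 0.99/0.01 = 99.
Need 2.75ⁿ ≥ 99 ÷ (456/943) = 31119/152.
2.75⁵ = 161051/1024 falls short of 31119/152 but 2.75⁶ = 1771561/4096 reaches it, so n = 6.

6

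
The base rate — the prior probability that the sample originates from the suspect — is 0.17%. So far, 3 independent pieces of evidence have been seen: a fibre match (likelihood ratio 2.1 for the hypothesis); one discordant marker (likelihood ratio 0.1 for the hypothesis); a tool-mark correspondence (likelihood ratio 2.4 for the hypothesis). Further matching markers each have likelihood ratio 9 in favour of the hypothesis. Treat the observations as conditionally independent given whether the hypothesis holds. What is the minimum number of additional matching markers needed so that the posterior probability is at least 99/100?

Prior odds = 0.0017/0.9983 = 17/9983.
Combined Bayes factor of the evidence already in hand = 2.1 × 0.1 × 2.4 = 0.504.
Odds after that evidence = (17/9983) × 0.504 = 1071/1247875.
Target odds = 0.99/0.01 = 99.
Need 9ⁿ ≥ 99 ÷ (1071/1247875) = 13726625/119.
9⁵ = 59049 falls short of 13726625/119 but 9⁶ = 531441 reaches it, so n = 6.

6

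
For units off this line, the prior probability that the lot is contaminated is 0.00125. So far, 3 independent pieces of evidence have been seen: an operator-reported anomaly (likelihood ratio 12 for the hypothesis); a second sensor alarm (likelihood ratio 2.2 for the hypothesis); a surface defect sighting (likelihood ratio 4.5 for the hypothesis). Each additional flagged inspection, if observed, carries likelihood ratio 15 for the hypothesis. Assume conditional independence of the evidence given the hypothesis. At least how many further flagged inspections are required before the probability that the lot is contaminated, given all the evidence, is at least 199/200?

3

Prior odds = 0.00125/0.99875 = 1/799.
Combined Bayes factor of the evidence already in hand = 12 × 2.2 × 4.5 = 118.8.
Odds after that evidence = (1/799) × 118.8 = 594/3995.
Target odds = 0.995/0.005 = 199.
Need 15ⁿ ≥ 199 ÷ (594/3995) = 795005/594.
15² = 225 falls short of 795005/594 but 15³ = 3375 reaches it, so n = 3.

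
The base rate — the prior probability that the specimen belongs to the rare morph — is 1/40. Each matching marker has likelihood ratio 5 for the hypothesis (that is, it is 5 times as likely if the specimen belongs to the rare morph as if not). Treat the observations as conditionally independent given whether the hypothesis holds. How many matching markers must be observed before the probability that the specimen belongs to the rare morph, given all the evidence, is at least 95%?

Prior odds: 0.025 ÷ 0.975 = 1/39.
Likelihood ratio per matching marker = 5.
Target odds: 0.95 ÷ 0.05 = 19.
Need (1/39) × 5ⁿ ≥ 19, i.e. 5ⁿ ≥ 741.
5⁴ = 625 falls short of 741 but 5⁵ = 3125 reaches it, so n = 5.

5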